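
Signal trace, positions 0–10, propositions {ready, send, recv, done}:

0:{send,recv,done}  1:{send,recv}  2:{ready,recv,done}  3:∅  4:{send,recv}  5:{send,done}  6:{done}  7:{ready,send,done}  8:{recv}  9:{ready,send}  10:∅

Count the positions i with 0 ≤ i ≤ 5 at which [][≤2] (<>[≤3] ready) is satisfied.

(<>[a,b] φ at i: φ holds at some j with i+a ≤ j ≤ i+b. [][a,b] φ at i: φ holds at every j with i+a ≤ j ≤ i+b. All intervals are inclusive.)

Evaluate at each i in [0,5]:
  i=0: ✓ (all of [0,2])
  i=1: ✗ (fails at j=3)
  i=2: ✗ (fails at j=3)
  i=3: ✗ (fails at j=3)
  i=4: ✓ (all of [4,6])
  i=5: ✓ (all of [5,7])
Positions where it holds: {0, 4, 5} → 3.

3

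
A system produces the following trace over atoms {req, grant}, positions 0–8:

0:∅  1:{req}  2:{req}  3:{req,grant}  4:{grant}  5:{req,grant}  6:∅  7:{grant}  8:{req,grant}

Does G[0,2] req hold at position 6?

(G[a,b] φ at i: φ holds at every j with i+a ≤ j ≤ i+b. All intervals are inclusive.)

Does not hold

Check req at every j in [6,8]:
  j=6: false
  j=7: false
  j=8: true
Fails at j=6 → formula fails.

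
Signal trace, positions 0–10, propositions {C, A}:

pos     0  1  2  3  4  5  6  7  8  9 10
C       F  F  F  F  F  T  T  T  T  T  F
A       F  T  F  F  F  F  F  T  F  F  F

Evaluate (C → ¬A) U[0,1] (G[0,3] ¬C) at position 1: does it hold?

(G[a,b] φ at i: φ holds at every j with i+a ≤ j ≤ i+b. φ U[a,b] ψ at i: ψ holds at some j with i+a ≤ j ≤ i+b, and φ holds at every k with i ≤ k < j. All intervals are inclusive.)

True

Need some j in [1,2] with G[0,3] ¬C, and (C → ¬A) at every k in [1,j-1].
  j=1: G[0,3] ¬C holds; no prefix to check → satisfied.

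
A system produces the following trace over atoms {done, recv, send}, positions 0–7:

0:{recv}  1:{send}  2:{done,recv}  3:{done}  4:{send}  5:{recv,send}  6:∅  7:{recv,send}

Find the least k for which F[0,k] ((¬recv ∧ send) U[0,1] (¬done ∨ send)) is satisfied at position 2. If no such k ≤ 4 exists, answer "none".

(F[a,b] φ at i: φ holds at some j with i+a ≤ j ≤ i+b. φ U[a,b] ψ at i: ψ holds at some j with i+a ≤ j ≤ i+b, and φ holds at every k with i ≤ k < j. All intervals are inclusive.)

Scan j = 2,3,… for ((¬recv ∧ send) U[0,1] (¬done ∨ send)):
  j=2: fails
  j=3: fails
  j=4: holds
First hit at j=4, so smallest k = 4-2 = 2.

2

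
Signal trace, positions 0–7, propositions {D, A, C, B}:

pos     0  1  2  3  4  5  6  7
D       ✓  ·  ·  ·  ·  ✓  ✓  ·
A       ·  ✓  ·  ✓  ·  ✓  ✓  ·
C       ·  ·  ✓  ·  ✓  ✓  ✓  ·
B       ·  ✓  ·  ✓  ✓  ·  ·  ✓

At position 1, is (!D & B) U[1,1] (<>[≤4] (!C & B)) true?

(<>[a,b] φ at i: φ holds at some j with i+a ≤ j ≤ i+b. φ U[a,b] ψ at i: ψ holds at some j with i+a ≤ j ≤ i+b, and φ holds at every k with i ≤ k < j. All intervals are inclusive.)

Holds

Need some j in [2,2] with <>[≤4] (!C & B), and (!D & B) at every k in [1,j-1].
  j=2: <>[≤4] (!C & B) holds; (!D & B) holds at every k in [1,1] → satisfied.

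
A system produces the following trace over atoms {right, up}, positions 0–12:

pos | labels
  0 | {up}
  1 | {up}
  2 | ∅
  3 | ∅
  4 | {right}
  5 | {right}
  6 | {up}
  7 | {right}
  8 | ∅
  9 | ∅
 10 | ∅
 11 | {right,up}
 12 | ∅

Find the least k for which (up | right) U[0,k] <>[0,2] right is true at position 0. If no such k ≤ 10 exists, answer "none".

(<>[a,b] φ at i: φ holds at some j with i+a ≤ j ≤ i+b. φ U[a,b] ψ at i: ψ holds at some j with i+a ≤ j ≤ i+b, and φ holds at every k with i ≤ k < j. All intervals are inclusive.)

Need earliest j ≥ 0 with <>[0,2] right, and (up | right) at every k in [0,j-1].
  j=0: rhs fails.
  j=1: rhs fails.
  j=2: rhs holds; lhs holds on [0,1]. k = 2.

2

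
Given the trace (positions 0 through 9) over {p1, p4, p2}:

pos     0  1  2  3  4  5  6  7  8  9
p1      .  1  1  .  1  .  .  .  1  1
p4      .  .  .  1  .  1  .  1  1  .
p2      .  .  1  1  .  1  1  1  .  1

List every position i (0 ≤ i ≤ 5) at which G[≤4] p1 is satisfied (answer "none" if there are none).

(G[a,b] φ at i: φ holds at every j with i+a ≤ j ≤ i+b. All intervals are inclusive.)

Evaluate at each i in [0,5]:
  i=0: ✗ (fails at j=0)
  i=1: ✗ (fails at j=3)
  i=2: ✗ (fails at j=3)
  i=3: ✗ (fails at j=3)
  i=4: ✗ (fails at j=5)
  i=5: ✗ (fails at j=5)

none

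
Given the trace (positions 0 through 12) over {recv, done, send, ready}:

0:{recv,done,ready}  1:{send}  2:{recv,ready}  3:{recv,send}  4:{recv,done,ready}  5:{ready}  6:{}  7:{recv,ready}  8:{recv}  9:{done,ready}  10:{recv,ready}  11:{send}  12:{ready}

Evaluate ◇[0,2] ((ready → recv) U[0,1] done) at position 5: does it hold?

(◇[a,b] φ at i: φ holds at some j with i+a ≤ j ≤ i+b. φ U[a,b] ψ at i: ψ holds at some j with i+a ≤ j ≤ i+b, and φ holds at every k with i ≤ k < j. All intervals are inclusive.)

Check ((ready → recv) U[0,1] done) at each j in [5,7]:
  j=5: fails
  j=6: fails
  j=7: fails
No position in the window satisfies it → formula fails.

False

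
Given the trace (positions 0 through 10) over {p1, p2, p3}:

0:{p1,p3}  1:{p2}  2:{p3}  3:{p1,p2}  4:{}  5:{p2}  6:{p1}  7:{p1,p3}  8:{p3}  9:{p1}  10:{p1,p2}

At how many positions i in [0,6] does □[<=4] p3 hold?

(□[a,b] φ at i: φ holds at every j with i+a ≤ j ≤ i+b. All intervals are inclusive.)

0

Evaluate at each i in [0,6]:
  i=0: ✗ (fails at j=1)
  i=1: ✗ (fails at j=1)
  i=2: ✗ (fails at j=3)
  i=3: ✗ (fails at j=3)
  i=4: ✗ (fails at j=4)
  i=5: ✗ (fails at j=5)
  i=6: ✗ (fails at j=6)
Positions where it holds: {} → 0.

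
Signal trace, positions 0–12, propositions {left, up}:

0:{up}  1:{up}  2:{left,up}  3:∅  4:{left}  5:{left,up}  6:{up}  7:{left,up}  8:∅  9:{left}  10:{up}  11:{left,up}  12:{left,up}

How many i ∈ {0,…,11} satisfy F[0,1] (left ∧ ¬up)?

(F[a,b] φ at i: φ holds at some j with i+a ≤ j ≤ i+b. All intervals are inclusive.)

Evaluate at each i in [0,11]:
  i=0: ✗ (none in [0,1])
  i=1: ✗ (none in [1,2])
  i=2: ✗ (none in [2,3])
  i=3: ✓ (witness j=4)
  i=4: ✓ (witness j=4)
  i=5: ✗ (none in [5,6])
  i=6: ✗ (none in [6,7])
  i=7: ✗ (none in [7,8])
  i=8: ✓ (witness j=9)
  i=9: ✓ (witness j=9)
  i=10: ✗ (none in [10,11])
  i=11: ✗ (none in [11,12])
Positions where it holds: {3, 4, 8, 9} → 4.

4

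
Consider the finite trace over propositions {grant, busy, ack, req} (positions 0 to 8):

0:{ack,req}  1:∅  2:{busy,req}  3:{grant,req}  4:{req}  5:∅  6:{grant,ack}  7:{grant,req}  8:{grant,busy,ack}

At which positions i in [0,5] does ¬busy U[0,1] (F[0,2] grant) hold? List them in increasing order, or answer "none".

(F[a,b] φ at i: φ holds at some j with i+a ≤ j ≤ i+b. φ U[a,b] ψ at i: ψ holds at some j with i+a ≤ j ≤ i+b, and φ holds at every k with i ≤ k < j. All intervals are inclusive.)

Evaluate at each i in [0,5]:
  i=0: ✓ (rhs at j=1; lhs holds on [0,0])
  i=1: ✓ (rhs at j=1)
  i=2: ✓ (rhs at j=2)
  i=3: ✓ (rhs at j=3)
  i=4: ✓ (rhs at j=4)
  i=5: ✓ (rhs at j=5)

0, 1, 2, 3, 4, 5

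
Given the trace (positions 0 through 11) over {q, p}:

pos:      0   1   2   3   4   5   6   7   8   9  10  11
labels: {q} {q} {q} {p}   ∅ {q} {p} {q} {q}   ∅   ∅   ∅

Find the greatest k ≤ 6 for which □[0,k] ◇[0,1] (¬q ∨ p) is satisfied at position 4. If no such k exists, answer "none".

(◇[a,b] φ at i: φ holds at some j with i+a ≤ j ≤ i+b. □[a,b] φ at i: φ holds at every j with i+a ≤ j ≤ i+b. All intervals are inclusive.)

◇[0,1] (¬q ∨ p) must hold from j=4 onward; find where it first fails.
  j=4: holds
  j=5: holds
  j=6: holds
  j=7: fails
Holds on [4,6], so largest k = 2.

2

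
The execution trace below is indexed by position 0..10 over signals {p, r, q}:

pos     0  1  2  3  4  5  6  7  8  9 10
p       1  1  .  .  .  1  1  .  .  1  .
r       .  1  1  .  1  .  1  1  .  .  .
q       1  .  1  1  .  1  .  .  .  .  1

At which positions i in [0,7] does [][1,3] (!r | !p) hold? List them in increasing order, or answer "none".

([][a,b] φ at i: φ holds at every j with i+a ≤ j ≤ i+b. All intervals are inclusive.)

1, 2, 6, 7

Evaluate at each i in [0,7]:
  i=0: ✗ (fails at j=1)
  i=1: ✓ (all of [2,4])
  i=2: ✓ (all of [3,5])
  i=3: ✗ (fails at j=6)
  i=4: ✗ (fails at j=6)
  i=5: ✗ (fails at j=6)
  i=6: ✓ (all of [7,9])
  i=7: ✓ (all of [8,10])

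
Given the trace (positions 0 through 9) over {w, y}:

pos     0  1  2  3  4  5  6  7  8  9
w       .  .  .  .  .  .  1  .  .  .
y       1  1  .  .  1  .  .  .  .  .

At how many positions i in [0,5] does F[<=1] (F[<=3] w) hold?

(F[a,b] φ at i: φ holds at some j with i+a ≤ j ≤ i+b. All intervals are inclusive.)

Evaluate at each i in [0,5]:
  i=0: ✗ (none in [0,1])
  i=1: ✗ (none in [1,2])
  i=2: ✓ (witness j=3)
  i=3: ✓ (witness j=3)
  i=4: ✓ (witness j=4)
  i=5: ✓ (witness j=5)
Positions where it holds: {2, 3, 4, 5} → 4.

4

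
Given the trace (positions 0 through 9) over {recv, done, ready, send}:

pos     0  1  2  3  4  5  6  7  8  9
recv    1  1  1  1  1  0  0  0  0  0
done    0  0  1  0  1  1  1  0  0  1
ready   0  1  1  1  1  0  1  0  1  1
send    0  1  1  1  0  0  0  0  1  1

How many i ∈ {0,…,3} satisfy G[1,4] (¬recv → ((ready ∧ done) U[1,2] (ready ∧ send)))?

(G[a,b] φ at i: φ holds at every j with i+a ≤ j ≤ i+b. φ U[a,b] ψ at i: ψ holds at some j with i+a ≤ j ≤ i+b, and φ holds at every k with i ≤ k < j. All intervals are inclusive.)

Evaluate at each i in [0,3]:
  i=0: ✓ (all of [1,4])
  i=1: ✗ (fails at j=5)
  i=2: ✗ (fails at j=5)
  i=3: ✗ (fails at j=5)
Positions where it holds: {0} → 1.

1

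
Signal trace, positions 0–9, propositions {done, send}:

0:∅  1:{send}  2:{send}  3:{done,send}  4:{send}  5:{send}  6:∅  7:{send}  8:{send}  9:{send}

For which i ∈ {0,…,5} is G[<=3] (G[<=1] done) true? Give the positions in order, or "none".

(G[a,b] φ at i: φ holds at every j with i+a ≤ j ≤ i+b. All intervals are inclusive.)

Evaluate at each i in [0,5]:
  i=0: ✗ (fails at j=0)
  i=1: ✗ (fails at j=1)
  i=2: ✗ (fails at j=2)
  i=3: ✗ (fails at j=3)
  i=4: ✗ (fails at j=4)
  i=5: ✗ (fails at j=5)

none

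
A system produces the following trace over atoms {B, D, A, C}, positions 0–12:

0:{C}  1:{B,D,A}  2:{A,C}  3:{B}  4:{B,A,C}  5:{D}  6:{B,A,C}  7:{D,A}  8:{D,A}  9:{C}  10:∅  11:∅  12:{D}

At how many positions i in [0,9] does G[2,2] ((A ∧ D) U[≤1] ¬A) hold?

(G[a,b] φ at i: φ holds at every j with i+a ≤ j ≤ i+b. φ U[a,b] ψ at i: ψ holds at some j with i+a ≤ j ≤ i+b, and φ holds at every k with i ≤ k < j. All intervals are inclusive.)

Evaluate at each i in [0,9]:
  i=0: ✗ (fails at j=2)
  i=1: ✓ (all of [3,3])
  i=2: ✗ (fails at j=4)
  i=3: ✓ (all of [5,5])
  i=4: ✗ (fails at j=6)
  i=5: ✗ (fails at j=7)
  i=6: ✓ (all of [8,8])
  i=7: ✓ (all of [9,9])
  i=8: ✓ (all of [10,10])
  i=9: ✓ (all of [11,11])
Positions where it holds: {1, 3, 6, 7, 8, 9} → 6.

6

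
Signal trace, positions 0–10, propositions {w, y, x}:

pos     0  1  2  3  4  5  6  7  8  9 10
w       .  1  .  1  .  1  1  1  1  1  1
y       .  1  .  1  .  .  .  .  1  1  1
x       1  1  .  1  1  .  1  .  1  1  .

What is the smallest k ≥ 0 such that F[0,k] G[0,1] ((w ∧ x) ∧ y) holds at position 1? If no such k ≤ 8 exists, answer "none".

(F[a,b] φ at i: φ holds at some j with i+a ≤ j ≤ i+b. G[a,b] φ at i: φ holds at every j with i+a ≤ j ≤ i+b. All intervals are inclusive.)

Scan j = 1,2,… for G[0,1] ((w ∧ x) ∧ y):
  j=1: fails
  j=2: fails
  j=3: fails
  j=4: fails
  j=5: fails
  j=6: fails
  j=7: fails
  j=8: holds
First hit at j=8, so smallest k = 8-1 = 7.

7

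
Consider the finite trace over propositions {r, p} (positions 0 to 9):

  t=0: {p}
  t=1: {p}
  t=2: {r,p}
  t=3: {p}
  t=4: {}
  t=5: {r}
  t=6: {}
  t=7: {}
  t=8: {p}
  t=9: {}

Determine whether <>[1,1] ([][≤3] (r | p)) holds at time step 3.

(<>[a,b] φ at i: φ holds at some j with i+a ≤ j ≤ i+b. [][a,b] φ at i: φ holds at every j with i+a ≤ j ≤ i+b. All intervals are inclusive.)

Check [][≤3] (r | p) at each j in [4,4]:
  j=4: fails at 4
No position in the window satisfies it → formula fails.

Does not hold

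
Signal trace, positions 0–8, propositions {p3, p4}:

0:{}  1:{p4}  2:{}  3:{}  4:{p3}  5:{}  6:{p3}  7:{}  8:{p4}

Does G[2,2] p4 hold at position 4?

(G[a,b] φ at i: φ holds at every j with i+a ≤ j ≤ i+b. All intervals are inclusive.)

No

Check p4 at every j in [6,6]:
  j=6: false
Fails at j=6 → formula fails.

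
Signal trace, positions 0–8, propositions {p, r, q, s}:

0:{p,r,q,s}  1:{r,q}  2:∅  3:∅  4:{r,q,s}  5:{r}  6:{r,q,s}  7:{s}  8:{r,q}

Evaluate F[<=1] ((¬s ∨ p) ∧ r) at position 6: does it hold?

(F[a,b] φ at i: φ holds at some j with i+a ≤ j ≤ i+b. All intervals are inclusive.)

Does not hold

Check ((¬s ∨ p) ∧ r) at each j in [6,7]:
  j=6: false
  j=7: false
No position in the window satisfies it → formula fails.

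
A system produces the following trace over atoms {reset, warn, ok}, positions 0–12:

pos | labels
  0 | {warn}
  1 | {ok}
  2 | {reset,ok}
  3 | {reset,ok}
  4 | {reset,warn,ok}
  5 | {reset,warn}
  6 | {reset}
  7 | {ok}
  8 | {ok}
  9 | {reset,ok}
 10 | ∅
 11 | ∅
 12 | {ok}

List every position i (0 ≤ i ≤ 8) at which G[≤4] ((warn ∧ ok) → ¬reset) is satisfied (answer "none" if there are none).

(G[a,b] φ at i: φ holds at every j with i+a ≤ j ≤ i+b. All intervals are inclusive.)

Evaluate at each i in [0,8]:
  i=0: ✗ (fails at j=4)
  i=1: ✗ (fails at j=4)
  i=2: ✗ (fails at j=4)
  i=3: ✗ (fails at j=4)
  i=4: ✗ (fails at j=4)
  i=5: ✓ (all of [5,9])
  i=6: ✓ (all of [6,10])
  i=7: ✓ (all of [7,11])
  i=8: ✓ (all of [8,12])

5, 6, 7, 8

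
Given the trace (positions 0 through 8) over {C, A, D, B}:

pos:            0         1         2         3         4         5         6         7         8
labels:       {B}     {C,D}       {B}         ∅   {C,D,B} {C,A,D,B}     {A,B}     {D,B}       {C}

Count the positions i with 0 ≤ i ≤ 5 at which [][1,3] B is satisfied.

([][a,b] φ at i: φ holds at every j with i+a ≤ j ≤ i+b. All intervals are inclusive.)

Evaluate at each i in [0,5]:
  i=0: ✗ (fails at j=1)
  i=1: ✗ (fails at j=3)
  i=2: ✗ (fails at j=3)
  i=3: ✓ (all of [4,6])
  i=4: ✓ (all of [5,7])
  i=5: ✗ (fails at j=8)
Positions where it holds: {3, 4} → 2.

2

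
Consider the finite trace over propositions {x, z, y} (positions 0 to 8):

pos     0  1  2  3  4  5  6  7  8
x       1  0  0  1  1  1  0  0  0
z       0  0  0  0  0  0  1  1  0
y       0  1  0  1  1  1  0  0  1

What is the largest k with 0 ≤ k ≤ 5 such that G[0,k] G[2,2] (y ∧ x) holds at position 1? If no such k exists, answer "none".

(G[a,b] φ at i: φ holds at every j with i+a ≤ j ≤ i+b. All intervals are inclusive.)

2

G[2,2] (y ∧ x) must hold from j=1 onward; find where it first fails.
  j=1: holds
  j=2: holds
  j=3: holds
  j=4: fails
Holds on [1,3], so largest k = 2.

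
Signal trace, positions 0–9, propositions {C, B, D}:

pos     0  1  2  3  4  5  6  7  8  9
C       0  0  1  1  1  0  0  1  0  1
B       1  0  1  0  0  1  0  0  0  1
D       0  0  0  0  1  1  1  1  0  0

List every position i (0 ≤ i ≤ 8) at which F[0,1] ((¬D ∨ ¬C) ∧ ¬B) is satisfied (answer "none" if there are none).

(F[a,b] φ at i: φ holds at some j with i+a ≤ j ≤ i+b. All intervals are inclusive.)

0, 1, 2, 3, 5, 6, 7, 8

Evaluate at each i in [0,8]:
  i=0: ✓ (witness j=1)
  i=1: ✓ (witness j=1)
  i=2: ✓ (witness j=3)
  i=3: ✓ (witness j=3)
  i=4: ✗ (none in [4,5])
  i=5: ✓ (witness j=6)
  i=6: ✓ (witness j=6)
  i=7: ✓ (witness j=8)
  i=8: ✓ (witness j=8)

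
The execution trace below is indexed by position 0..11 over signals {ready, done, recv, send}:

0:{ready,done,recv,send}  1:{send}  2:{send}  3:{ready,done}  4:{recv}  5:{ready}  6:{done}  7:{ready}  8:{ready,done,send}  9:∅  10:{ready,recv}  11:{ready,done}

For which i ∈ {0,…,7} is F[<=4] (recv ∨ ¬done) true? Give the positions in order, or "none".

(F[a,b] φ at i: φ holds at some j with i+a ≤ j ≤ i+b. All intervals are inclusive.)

0, 1, 2, 3, 4, 5, 6, 7

Evaluate at each i in [0,7]:
  i=0: ✓ (witness j=0)
  i=1: ✓ (witness j=1)
  i=2: ✓ (witness j=2)
  i=3: ✓ (witness j=4)
  i=4: ✓ (witness j=4)
  i=5: ✓ (witness j=5)
  i=6: ✓ (witness j=7)
  i=7: ✓ (witness j=7)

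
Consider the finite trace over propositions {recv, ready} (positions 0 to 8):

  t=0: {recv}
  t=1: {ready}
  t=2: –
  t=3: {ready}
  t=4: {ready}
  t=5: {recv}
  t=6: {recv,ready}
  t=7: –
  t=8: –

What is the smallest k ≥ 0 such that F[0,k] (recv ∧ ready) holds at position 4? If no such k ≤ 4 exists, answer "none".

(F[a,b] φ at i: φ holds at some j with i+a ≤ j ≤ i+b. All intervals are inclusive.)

2

Scan j = 4,5,… for (recv ∧ ready):
  j=4: fails
  j=5: fails
  j=6: holds
First hit at j=6, so smallest k = 6-4 = 2.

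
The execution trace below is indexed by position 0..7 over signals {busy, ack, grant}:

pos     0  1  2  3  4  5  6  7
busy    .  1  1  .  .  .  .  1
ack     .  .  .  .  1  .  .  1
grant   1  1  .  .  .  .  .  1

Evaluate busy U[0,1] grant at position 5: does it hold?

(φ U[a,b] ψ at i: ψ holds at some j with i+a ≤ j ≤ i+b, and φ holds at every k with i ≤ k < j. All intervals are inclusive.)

Need some j in [5,6] with grant, and busy at every k in [5,j-1].
  j=5: grant false.
  j=6: grant false.
No j in the window works → until fails.

Does not hold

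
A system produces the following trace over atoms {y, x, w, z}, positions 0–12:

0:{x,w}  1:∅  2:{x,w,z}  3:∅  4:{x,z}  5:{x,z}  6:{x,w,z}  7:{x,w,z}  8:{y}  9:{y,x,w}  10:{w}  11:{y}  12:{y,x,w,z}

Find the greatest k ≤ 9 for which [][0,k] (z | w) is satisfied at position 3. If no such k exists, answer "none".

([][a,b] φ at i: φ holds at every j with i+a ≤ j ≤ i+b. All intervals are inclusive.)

none

(z | w) must hold from j=3 onward; find where it first fails.
  j=3: fails → no k works.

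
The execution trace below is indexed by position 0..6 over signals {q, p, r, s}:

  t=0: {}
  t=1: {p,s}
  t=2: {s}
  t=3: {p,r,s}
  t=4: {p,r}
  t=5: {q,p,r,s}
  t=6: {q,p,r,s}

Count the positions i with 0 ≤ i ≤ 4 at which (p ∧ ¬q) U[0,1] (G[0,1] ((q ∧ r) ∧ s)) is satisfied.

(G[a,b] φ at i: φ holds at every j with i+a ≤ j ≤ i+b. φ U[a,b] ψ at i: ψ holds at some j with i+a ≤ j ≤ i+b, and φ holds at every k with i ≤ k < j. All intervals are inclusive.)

Evaluate at each i in [0,4]:
  i=0: ✗ (no rhs in [0,1])
  i=1: ✗ (no rhs in [1,2])
  i=2: ✗ (no rhs in [2,3])
  i=3: ✗ (no rhs in [3,4])
  i=4: ✓ (rhs at j=5; lhs holds on [4,4])
Positions where it holds: {4} → 1.

1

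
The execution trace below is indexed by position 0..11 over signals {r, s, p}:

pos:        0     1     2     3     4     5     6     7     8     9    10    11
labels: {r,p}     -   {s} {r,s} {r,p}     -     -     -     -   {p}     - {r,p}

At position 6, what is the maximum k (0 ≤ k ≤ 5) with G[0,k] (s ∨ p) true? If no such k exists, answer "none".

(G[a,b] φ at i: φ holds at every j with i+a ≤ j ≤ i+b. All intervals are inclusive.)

(s ∨ p) must hold from j=6 onward; find where it first fails.
  j=6: fails → no k works.

none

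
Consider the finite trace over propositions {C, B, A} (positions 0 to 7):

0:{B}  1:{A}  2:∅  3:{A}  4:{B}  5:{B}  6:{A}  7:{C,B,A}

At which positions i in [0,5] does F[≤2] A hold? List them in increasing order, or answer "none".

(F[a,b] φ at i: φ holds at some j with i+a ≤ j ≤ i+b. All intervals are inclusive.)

0, 1, 2, 3, 4, 5

Evaluate at each i in [0,5]:
  i=0: ✓ (witness j=1)
  i=1: ✓ (witness j=1)
  i=2: ✓ (witness j=3)
  i=3: ✓ (witness j=3)
  i=4: ✓ (witness j=6)
  i=5: ✓ (witness j=6)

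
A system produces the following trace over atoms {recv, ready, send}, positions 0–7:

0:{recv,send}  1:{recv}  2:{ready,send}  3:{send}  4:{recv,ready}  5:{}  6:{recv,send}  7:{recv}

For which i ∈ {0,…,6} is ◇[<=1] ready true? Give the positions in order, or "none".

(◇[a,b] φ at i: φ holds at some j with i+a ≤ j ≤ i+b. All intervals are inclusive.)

1, 2, 3, 4

Evaluate at each i in [0,6]:
  i=0: ✗ (none in [0,1])
  i=1: ✓ (witness j=2)
  i=2: ✓ (witness j=2)
  i=3: ✓ (witness j=4)
  i=4: ✓ (witness j=4)
  i=5: ✗ (none in [5,6])
  i=6: ✗ (none in [6,7])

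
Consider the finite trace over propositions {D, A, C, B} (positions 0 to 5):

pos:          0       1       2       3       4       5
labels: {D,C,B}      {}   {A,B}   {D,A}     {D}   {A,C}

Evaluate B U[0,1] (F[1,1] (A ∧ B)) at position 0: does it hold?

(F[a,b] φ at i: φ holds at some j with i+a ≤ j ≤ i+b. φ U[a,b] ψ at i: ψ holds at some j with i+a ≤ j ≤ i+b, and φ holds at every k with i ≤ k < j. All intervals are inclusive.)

Need some j in [0,1] with F[1,1] (A ∧ B), and B at every k in [0,j-1].
  j=0: F[1,1] (A ∧ B) — fails (none in [1,1]).
  j=1: F[1,1] (A ∧ B) holds; B holds at every k in [0,0] → satisfied.

True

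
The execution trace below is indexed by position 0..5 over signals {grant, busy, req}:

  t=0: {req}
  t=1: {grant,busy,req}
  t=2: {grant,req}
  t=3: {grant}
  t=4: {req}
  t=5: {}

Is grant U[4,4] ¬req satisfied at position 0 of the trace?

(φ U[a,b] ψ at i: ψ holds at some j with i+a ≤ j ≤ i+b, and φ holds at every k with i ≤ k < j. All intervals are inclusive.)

False

Need some j in [4,4] with ¬req, and grant at every k in [0,j-1].
  j=4: ¬req false.
No j in the window works → until fails.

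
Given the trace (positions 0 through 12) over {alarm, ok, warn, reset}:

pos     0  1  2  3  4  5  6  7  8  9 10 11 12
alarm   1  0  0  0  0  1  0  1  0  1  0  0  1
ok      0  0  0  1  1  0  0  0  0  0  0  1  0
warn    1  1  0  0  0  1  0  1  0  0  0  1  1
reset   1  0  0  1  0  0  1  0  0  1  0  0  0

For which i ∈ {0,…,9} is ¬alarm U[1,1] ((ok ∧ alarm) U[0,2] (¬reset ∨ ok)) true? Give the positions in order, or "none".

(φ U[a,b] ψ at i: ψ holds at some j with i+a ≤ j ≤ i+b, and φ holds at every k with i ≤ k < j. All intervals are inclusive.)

1, 2, 3, 4, 6

Evaluate at each i in [0,9]:
  i=0: ✗ (lhs fails at k=0 before rhs at j=1)
  i=1: ✓ (rhs at j=2; lhs holds on [1,1])
  i=2: ✓ (rhs at j=3; lhs holds on [2,2])
  i=3: ✓ (rhs at j=4; lhs holds on [3,3])
  i=4: ✓ (rhs at j=5; lhs holds on [4,4])
  i=5: ✗ (no rhs in [6,6])
  i=6: ✓ (rhs at j=7; lhs holds on [6,6])
  i=7: ✗ (lhs fails at k=7 before rhs at j=8)
  i=8: ✗ (no rhs in [9,9])
  i=9: ✗ (lhs fails at k=9 before rhs at j=10)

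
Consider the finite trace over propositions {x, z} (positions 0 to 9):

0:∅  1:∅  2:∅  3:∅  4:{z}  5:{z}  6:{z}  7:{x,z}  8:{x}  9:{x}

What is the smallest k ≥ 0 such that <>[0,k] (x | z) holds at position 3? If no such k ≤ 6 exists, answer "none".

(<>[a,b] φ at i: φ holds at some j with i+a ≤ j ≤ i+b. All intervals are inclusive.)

1

Scan j = 3,4,… for (x | z):
  j=3: fails
  j=4: holds
First hit at j=4, so smallest k = 4-3 = 1.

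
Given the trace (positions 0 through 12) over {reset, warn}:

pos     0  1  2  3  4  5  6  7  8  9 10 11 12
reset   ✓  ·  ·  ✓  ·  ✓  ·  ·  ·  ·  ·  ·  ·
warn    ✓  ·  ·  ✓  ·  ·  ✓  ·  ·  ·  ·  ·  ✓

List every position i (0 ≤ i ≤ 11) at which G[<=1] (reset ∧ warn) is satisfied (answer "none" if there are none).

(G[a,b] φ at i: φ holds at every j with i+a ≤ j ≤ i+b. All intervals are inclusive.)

none

Evaluate at each i in [0,11]:
  i=0: ✗ (fails at j=1)
  i=1: ✗ (fails at j=1)
  i=2: ✗ (fails at j=2)
  i=3: ✗ (fails at j=4)
  i=4: ✗ (fails at j=4)
  i=5: ✗ (fails at j=5)
  i=6: ✗ (fails at j=6)
  i=7: ✗ (fails at j=7)
  i=8: ✗ (fails at j=8)
  i=9: ✗ (fails at j=9)
  i=10: ✗ (fails at j=10)
  i=11: ✗ (fails at j=11)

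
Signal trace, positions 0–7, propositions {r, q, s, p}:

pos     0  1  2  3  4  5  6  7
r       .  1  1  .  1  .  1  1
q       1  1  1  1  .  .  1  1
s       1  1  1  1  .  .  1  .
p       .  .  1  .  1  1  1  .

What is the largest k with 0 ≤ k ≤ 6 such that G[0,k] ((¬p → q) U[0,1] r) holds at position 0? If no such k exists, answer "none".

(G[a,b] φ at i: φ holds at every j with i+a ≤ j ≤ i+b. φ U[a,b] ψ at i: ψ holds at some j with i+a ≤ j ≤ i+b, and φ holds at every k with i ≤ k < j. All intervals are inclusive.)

((¬p → q) U[0,1] r) must hold from j=0 onward; find where it first fails.
  j=0: holds
  j=1: holds
  j=2: holds
  j=3: holds
  j=4: holds
  j=5: holds
  j=6: holds
Holds through j=6; largest k = 6.

6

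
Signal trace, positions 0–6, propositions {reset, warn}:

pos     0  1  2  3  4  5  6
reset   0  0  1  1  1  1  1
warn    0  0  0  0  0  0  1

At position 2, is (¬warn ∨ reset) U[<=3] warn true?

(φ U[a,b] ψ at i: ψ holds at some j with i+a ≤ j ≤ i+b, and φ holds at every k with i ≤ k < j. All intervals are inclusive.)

Need some j in [2,5] with warn, and (¬warn ∨ reset) at every k in [2,j-1].
  j=2: warn false.
  j=3: warn false.
  j=4: warn false.
  j=5: warn false.
No j in the window works → until fails.

No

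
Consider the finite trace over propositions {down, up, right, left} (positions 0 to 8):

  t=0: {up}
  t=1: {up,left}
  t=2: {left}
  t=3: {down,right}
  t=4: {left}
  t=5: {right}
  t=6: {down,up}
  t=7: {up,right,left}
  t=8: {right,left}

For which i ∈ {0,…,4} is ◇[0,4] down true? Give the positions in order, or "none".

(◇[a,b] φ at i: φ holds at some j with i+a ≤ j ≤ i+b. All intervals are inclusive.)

Evaluate at each i in [0,4]:
  i=0: ✓ (witness j=3)
  i=1: ✓ (witness j=3)
  i=2: ✓ (witness j=3)
  i=3: ✓ (witness j=3)
  i=4: ✓ (witness j=6)

0, 1, 2, 3, 4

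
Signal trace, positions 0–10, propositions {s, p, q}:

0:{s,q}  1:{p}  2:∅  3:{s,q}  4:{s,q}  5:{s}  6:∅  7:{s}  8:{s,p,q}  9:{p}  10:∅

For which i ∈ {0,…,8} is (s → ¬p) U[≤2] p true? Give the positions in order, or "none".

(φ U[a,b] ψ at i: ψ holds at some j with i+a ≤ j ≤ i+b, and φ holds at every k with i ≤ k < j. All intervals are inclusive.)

0, 1, 6, 7, 8

Evaluate at each i in [0,8]:
  i=0: ✓ (rhs at j=1; lhs holds on [0,0])
  i=1: ✓ (rhs at j=1)
  i=2: ✗ (no rhs in [2,4])
  i=3: ✗ (no rhs in [3,5])
  i=4: ✗ (no rhs in [4,6])
  i=5: ✗ (no rhs in [5,7])
  i=6: ✓ (rhs at j=8; lhs holds on [6,7])
  i=7: ✓ (rhs at j=8; lhs holds on [7,7])
  i=8: ✓ (rhs at j=8)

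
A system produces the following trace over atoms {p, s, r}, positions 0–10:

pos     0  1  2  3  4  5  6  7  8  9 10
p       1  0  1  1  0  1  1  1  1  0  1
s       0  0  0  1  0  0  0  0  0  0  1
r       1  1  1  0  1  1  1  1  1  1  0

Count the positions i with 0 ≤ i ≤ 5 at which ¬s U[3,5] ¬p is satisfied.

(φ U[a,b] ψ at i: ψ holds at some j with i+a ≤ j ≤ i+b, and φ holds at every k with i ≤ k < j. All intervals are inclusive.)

Evaluate at each i in [0,5]:
  i=0: ✗ (lhs fails at k=3 before rhs at j=4)
  i=1: ✗ (lhs fails at k=3 before rhs at j=4)
  i=2: ✗ (no rhs in [5,7])
  i=3: ✗ (no rhs in [6,8])
  i=4: ✓ (rhs at j=9; lhs holds on [4,8])
  i=5: ✓ (rhs at j=9; lhs holds on [5,8])
Positions where it holds: {4, 5} → 2.

2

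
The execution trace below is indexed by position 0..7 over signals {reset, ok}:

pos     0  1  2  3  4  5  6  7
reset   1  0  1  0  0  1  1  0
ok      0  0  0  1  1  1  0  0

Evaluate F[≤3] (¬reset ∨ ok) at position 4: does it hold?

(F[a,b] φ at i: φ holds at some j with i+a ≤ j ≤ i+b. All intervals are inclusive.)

Holds

Check (¬reset ∨ ok) at each j in [4,7]:
  j=4: true
  j=5: true
  j=6: false
  j=7: true
Found at j=4 → formula holds.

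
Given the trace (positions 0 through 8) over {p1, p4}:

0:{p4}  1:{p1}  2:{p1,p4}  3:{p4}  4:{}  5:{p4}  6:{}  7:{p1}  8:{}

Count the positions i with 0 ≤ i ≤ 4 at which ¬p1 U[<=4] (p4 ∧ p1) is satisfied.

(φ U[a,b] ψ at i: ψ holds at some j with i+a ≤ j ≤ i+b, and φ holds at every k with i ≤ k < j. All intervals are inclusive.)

Evaluate at each i in [0,4]:
  i=0: ✗ (lhs fails at k=1 before rhs at j=2)
  i=1: ✗ (lhs fails at k=1 before rhs at j=2)
  i=2: ✓ (rhs at j=2)
  i=3: ✗ (no rhs in [3,7])
  i=4: ✗ (no rhs in [4,8])
Positions where it holds: {2} → 1.

1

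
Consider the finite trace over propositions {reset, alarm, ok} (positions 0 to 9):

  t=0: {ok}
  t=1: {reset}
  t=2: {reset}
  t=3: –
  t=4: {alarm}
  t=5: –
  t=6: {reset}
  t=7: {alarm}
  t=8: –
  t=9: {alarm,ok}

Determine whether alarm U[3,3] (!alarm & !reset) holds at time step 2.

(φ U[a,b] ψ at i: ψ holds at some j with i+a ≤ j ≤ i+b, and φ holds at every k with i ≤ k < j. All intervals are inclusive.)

Need some j in [5,5] with (!alarm & !reset), and alarm at every k in [2,j-1].
  j=5: (!alarm & !reset) holds, but alarm fails at k=2 → not this j.
No j in the window works → until fails.

Does not hold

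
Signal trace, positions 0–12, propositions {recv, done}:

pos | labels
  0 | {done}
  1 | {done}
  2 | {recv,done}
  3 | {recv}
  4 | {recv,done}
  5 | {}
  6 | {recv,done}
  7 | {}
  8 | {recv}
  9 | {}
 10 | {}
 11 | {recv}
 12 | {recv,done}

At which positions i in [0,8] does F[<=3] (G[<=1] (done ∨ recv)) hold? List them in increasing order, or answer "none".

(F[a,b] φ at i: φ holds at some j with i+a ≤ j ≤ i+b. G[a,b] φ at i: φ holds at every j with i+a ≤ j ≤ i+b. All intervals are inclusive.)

Evaluate at each i in [0,8]:
  i=0: ✓ (witness j=0)
  i=1: ✓ (witness j=1)
  i=2: ✓ (witness j=2)
  i=3: ✓ (witness j=3)
  i=4: ✗ (none in [4,7])
  i=5: ✗ (none in [5,8])
  i=6: ✗ (none in [6,9])
  i=7: ✗ (none in [7,10])
  i=8: ✓ (witness j=11)

0, 1, 2, 3, 8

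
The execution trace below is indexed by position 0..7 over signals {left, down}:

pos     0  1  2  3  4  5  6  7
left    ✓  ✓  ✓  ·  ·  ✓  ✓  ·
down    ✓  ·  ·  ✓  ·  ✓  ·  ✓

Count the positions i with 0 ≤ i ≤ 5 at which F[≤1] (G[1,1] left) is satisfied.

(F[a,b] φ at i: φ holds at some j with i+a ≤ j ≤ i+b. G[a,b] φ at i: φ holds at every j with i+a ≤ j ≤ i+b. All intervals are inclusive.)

Evaluate at each i in [0,5]:
  i=0: ✓ (witness j=0)
  i=1: ✓ (witness j=1)
  i=2: ✗ (none in [2,3])
  i=3: ✓ (witness j=4)
  i=4: ✓ (witness j=4)
  i=5: ✓ (witness j=5)
Positions where it holds: {0, 1, 3, 4, 5} → 5.

5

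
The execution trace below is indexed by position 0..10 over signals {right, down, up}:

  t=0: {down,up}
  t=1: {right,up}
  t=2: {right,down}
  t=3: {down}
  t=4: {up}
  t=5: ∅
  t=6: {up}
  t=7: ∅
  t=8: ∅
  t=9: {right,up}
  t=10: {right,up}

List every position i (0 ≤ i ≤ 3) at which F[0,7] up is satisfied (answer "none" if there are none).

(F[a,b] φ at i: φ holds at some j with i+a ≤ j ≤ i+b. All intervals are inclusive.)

Evaluate at each i in [0,3]:
  i=0: ✓ (witness j=0)
  i=1: ✓ (witness j=1)
  i=2: ✓ (witness j=4)
  i=3: ✓ (witness j=4)

0, 1, 2, 3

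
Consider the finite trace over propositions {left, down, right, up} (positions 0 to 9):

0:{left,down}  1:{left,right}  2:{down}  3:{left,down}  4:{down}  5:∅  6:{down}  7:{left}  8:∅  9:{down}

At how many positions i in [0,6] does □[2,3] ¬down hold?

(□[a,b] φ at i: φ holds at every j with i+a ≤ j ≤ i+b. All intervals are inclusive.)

Evaluate at each i in [0,6]:
  i=0: ✗ (fails at j=2)
  i=1: ✗ (fails at j=3)
  i=2: ✗ (fails at j=4)
  i=3: ✗ (fails at j=6)
  i=4: ✗ (fails at j=6)
  i=5: ✓ (all of [7,8])
  i=6: ✗ (fails at j=9)
Positions where it holds: {5} → 1.

1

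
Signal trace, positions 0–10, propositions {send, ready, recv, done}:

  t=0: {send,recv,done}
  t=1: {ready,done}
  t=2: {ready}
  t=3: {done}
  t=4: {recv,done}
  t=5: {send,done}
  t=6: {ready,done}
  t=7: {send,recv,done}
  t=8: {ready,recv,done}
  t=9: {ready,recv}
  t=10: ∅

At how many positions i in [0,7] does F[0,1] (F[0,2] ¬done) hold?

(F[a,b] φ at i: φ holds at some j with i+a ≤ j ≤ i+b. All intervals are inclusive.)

Evaluate at each i in [0,7]:
  i=0: ✓ (witness j=0)
  i=1: ✓ (witness j=1)
  i=2: ✓ (witness j=2)
  i=3: ✗ (none in [3,4])
  i=4: ✗ (none in [4,5])
  i=5: ✗ (none in [5,6])
  i=6: ✓ (witness j=7)
  i=7: ✓ (witness j=7)
Positions where it holds: {0, 1, 2, 6, 7} → 5.

5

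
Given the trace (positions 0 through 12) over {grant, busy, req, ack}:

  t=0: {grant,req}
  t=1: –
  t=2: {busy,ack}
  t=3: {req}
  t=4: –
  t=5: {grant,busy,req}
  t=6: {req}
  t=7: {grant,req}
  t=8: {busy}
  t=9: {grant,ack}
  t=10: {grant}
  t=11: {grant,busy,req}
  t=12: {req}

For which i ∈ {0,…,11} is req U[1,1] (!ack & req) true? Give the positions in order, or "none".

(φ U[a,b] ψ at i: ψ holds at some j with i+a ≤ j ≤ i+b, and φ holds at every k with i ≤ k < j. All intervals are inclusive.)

Evaluate at each i in [0,11]:
  i=0: ✗ (no rhs in [1,1])
  i=1: ✗ (no rhs in [2,2])
  i=2: ✗ (lhs fails at k=2 before rhs at j=3)
  i=3: ✗ (no rhs in [4,4])
  i=4: ✗ (lhs fails at k=4 before rhs at j=5)
  i=5: ✓ (rhs at j=6; lhs holds on [5,5])
  i=6: ✓ (rhs at j=7; lhs holds on [6,6])
  i=7: ✗ (no rhs in [8,8])
  i=8: ✗ (no rhs in [9,9])
  i=9: ✗ (no rhs in [10,10])
  i=10: ✗ (lhs fails at k=10 before rhs at j=11)
  i=11: ✓ (rhs at j=12; lhs holds on [11,11])

5, 6, 11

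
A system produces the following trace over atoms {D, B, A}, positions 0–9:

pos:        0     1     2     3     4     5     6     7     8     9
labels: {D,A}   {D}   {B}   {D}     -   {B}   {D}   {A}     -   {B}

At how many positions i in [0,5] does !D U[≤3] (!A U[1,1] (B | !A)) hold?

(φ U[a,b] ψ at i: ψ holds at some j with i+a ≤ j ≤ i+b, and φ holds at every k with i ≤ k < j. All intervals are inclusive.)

5

Evaluate at each i in [0,5]:
  i=0: ✗ (lhs fails at k=0 before rhs at j=1)
  i=1: ✓ (rhs at j=1)
  i=2: ✓ (rhs at j=2)
  i=3: ✓ (rhs at j=3)
  i=4: ✓ (rhs at j=4)
  i=5: ✓ (rhs at j=5)
Positions where it holds: {1, 2, 3, 4, 5} → 5.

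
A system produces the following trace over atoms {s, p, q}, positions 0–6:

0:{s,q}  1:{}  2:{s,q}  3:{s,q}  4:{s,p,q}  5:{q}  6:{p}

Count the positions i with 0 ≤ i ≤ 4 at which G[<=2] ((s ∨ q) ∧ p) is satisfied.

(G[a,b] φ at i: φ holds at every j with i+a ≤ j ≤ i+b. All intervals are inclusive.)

Evaluate at each i in [0,4]:
  i=0: ✗ (fails at j=0)
  i=1: ✗ (fails at j=1)
  i=2: ✗ (fails at j=2)
  i=3: ✗ (fails at j=3)
  i=4: ✗ (fails at j=5)
Positions where it holds: {} → 0.

0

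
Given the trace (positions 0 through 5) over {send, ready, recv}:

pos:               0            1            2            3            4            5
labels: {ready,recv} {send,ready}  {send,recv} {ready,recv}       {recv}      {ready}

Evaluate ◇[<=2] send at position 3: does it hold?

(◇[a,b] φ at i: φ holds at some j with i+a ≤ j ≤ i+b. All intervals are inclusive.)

Check send at each j in [3,5]:
  j=3: false
  j=4: false
  j=5: false
No position in the window satisfies it → formula fails.

False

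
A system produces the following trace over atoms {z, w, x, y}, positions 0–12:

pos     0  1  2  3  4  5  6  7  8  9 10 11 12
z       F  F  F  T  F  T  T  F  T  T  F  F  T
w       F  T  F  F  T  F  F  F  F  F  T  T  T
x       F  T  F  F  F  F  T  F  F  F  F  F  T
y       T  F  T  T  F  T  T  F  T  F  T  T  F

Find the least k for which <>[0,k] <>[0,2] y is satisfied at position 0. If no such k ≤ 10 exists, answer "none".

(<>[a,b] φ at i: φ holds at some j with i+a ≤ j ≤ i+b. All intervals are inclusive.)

0

Scan j = 0,1,… for <>[0,2] y:
  j=0: holds
First hit at j=0, so smallest k = 0-0 = 0.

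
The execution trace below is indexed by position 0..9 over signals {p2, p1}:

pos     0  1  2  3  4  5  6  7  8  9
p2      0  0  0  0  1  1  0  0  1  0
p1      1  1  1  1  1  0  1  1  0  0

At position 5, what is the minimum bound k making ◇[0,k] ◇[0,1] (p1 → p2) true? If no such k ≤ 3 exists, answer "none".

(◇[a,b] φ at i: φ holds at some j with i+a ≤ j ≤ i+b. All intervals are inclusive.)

0

Scan j = 5,6,… for ◇[0,1] (p1 → p2):
  j=5: holds
First hit at j=5, so smallest k = 5-5 = 0.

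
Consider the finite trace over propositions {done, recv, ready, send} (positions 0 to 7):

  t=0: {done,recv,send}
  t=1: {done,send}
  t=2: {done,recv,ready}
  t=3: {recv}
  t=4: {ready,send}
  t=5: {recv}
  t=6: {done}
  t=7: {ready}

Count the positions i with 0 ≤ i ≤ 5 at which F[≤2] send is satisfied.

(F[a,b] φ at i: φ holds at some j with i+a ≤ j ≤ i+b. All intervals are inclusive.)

5

Evaluate at each i in [0,5]:
  i=0: ✓ (witness j=0)
  i=1: ✓ (witness j=1)
  i=2: ✓ (witness j=4)
  i=3: ✓ (witness j=4)
  i=4: ✓ (witness j=4)
  i=5: ✗ (none in [5,7])
Positions where it holds: {0, 1, 2, 3, 4} → 5.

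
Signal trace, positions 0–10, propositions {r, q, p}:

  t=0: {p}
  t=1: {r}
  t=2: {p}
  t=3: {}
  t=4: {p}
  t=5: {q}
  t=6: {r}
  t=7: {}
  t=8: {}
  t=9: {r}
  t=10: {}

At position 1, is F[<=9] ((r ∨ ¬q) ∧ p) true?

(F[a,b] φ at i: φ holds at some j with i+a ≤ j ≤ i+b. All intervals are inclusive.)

Yes

Check ((r ∨ ¬q) ∧ p) at each j in [1,10]:
  j=1: false
  j=2: true
  j=3: false
  j=4: true
  j=5: false
  j=6: false
  j=7: false
  j=8: false
  j=9: false
  j=10: false
Found at j=2 → formula holds.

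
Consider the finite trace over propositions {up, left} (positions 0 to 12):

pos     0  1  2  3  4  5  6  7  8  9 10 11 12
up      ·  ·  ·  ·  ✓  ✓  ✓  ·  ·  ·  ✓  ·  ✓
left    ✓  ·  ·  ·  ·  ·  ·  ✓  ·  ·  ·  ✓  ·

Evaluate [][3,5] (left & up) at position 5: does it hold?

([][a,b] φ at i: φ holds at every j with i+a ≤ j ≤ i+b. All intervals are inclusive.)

Check (left & up) at every j in [8,10]:
  j=8: false
  j=9: false
  j=10: false
Fails at j=8 → formula fails.

False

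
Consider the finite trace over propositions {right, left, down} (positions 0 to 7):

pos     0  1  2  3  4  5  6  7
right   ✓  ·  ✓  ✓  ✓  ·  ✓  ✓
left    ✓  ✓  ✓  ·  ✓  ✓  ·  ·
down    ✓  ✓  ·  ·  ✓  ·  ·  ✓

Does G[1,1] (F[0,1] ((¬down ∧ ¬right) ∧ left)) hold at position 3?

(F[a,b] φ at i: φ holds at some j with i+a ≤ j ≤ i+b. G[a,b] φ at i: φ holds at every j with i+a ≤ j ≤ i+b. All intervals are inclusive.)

Yes

Check F[0,1] ((¬down ∧ ¬right) ∧ left) at every j in [4,4]:
  j=4: holds (witness at 5)
All positions satisfy it → formula holds.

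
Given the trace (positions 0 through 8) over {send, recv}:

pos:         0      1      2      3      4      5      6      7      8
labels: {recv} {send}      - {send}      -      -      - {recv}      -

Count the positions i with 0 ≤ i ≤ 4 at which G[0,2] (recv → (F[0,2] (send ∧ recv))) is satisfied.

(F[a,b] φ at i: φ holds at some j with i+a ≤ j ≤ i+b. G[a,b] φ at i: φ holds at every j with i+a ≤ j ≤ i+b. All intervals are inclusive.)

Evaluate at each i in [0,4]:
  i=0: ✗ (fails at j=0)
  i=1: ✓ (all of [1,3])
  i=2: ✓ (all of [2,4])
  i=3: ✓ (all of [3,5])
  i=4: ✓ (all of [4,6])
Positions where it holds: {1, 2, 3, 4} → 4.

4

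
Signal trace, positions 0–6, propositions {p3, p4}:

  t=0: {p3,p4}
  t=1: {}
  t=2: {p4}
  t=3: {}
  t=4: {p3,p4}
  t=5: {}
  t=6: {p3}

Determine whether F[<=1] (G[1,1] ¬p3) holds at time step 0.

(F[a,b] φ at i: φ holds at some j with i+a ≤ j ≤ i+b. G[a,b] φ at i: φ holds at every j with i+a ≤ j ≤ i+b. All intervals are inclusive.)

Check G[1,1] ¬p3 at each j in [0,1]:
  j=0: holds on [1,1]
  j=1: holds on [2,2]
Found at j=0 → formula holds.

Holds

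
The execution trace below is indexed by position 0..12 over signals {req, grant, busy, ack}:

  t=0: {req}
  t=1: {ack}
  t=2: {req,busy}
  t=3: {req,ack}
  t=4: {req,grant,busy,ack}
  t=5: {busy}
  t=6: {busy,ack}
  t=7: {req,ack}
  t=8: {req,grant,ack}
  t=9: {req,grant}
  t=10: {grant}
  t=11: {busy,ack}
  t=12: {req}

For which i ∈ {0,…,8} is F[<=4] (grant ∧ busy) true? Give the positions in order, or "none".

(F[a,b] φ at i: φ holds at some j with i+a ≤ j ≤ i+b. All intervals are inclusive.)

0, 1, 2, 3, 4

Evaluate at each i in [0,8]:
  i=0: ✓ (witness j=4)
  i=1: ✓ (witness j=4)
  i=2: ✓ (witness j=4)
  i=3: ✓ (witness j=4)
  i=4: ✓ (witness j=4)
  i=5: ✗ (none in [5,9])
  i=6: ✗ (none in [6,10])
  i=7: ✗ (none in [7,11])
  i=8: ✗ (none in [8,12])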